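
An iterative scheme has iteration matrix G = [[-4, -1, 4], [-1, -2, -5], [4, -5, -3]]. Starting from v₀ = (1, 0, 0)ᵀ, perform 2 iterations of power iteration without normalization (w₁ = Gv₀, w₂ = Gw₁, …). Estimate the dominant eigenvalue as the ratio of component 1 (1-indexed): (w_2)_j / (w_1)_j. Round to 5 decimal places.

w1 = Gv₀ = ((-4)·1 + (-1)·0 + 4·0; (-1)·1 + (-2)·0 + (-5)·0; 4·1 + (-5)·0 + (-3)·0) = (-4, -1, 4)
w2 = Gw1 = ((-4)·(-4) + (-1)·(-1) + 4·4; (-1)·(-4) + (-2)·(-1) + (-5)·4; 4·(-4) + (-5)·(-1) + (-3)·4) = (33, -14, -23)
Ratio at component: 33 / -4 = -8.25000

-8.25000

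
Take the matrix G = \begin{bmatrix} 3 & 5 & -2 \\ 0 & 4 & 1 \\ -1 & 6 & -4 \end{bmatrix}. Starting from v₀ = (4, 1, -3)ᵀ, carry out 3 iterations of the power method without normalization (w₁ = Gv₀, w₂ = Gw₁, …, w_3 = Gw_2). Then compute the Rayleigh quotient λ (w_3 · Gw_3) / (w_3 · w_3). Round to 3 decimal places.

-1.822

w1 = Gv₀ = (23, 1, 14)
w2 = Gw1 = (46, 18, -73)
w3 = Gw2 = (374, -1, 354)
Gw3 = (409, 350, -1796)
w3·Gw3 = 374·409 + (-1)·350 + 354·(-1796) = -483168; w3·w3 = 374·374 + (-1)·(-1) + 354·354 = 265193
λ ≈ -483168/265193 = -1.822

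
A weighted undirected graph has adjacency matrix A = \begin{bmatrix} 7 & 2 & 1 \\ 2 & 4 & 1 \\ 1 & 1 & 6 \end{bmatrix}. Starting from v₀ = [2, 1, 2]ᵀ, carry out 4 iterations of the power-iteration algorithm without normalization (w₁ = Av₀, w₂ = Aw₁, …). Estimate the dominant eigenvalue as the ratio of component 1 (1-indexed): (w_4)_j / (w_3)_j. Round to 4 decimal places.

8.7996

w1 = Av₀ = (7·2 + 2·1 + 1·2; 2·2 + 4·1 + 1·2; 1·2 + 1·1 + 6·2) = (18, 10, 15)
w2 = Aw1 = (7·18 + 2·10 + 1·15; 2·18 + 4·10 + 1·15; 1·18 + 1·10 + 6·15) = (161, 91, 118)
w3 = Aw2 = (1427, 804, 960)
w4 = Aw3 = (12557, 7030, 7991)
Ratio at component: 12557 / 1427 = 8.7996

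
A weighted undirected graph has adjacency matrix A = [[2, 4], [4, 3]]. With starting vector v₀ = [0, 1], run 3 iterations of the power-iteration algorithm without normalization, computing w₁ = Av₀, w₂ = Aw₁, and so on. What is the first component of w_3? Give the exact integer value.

w1 = Av₀ = (2·0 + 4·1; 4·0 + 3·1) = (4, 3)
w2 = Aw1 = (2·4 + 4·3; 4·4 + 3·3) = (20, 25)
w3 = Aw2 = (140, 155)
The requested component of w3 is 140.

140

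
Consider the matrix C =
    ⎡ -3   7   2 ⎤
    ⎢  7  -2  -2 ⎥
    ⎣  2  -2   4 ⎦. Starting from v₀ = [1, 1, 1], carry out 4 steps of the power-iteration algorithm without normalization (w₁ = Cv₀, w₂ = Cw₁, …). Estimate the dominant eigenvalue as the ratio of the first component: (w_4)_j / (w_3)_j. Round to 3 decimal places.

w1 = Cv₀ = (6, 3, 4)
w2 = Cw1 = (11, 28, 22)
w3 = Cw2 = (207, -23, 54)
w4 = Cw3 = (-674, 1387, 676)
Ratio at component: -674 / 207 = -3.256

-3.256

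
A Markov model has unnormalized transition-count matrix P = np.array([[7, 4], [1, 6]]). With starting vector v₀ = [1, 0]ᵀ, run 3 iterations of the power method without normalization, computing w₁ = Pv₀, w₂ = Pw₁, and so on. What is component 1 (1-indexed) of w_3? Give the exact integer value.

w1 = Pv₀ = (7·1 + 4·0; 1·1 + 6·0) = (7, 1)
w2 = Pw1 = (7·7 + 4·1; 1·7 + 6·1) = (53, 13)
w3 = Pw2 = (423, 131)
The requested component of w3 is 423.

423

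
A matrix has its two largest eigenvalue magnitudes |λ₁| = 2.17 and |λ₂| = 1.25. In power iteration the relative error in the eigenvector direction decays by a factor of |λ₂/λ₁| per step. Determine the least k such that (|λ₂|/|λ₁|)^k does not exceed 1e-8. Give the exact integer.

34

|λ₂/λ₁| = 1.25/2.17 = 0.57604
Need k ≥ ln(1e-8) / ln(0.57604) = -18.4207 / -0.5516 ≈ 33.396
Smallest integer k satisfying the bound: 34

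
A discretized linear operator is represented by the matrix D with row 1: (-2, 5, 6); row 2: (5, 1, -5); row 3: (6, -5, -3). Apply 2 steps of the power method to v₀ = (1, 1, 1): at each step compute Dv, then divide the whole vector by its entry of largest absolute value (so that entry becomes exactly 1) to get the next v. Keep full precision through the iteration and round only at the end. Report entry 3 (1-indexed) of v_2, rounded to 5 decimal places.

Dv0 = (9.000000, 1.000000, -2.000000); divide by 9.000000 → v1 = (1.000000, 0.111111, -0.222222)
Dv1 = (-2.777778, 6.222222, 6.111111); divide by 6.222222 → v2 = (-0.446429, 1.000000, 0.982143)
Requested entry of v2: 55/56 = 0.98214

0.98214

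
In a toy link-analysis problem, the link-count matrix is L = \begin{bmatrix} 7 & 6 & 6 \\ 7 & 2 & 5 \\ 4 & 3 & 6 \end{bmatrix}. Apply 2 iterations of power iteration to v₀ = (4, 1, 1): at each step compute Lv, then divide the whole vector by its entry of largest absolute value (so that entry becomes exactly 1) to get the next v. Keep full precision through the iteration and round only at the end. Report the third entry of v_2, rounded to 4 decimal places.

0.6484

Lv0 = (40.00000, 35.00000, 25.00000); divide by 40.00000 → v1 = (1.00000, 0.87500, 0.62500)
Lv1 = (16.00000, 11.87500, 10.37500); divide by 16.00000 → v2 = (1.00000, 0.74219, 0.64844)
Requested entry of v2: 415/640 = 0.6484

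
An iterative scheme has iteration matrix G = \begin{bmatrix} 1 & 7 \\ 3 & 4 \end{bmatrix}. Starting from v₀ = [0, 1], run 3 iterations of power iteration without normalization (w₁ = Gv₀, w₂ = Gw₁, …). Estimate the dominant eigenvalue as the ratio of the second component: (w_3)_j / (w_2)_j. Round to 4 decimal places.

w1 = Gv₀ = (7, 4)
w2 = Gw1 = (35, 37)
w3 = Gw2 = (294, 253)
Ratio at component: 253 / 37 = 6.8378

6.8378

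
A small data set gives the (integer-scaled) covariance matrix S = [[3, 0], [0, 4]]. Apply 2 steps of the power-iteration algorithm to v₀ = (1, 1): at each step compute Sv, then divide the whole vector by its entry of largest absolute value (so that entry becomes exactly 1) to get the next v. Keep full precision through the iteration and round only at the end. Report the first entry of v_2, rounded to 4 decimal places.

Sv0 = (3.00000, 4.00000); divide by 4.00000 → v1 = (0.75000, 1.00000)
Sv1 = (2.25000, 4.00000); divide by 4.00000 → v2 = (0.56250, 1.00000)
Requested entry of v2: 9/16 = 0.5625

0.5625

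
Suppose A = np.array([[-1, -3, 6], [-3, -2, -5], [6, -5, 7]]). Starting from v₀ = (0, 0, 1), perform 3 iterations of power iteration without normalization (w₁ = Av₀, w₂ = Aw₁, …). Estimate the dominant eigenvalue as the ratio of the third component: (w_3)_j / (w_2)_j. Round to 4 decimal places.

w1 = Av₀ = ((-1)·0 + (-3)·0 + 6·1; (-3)·0 + (-2)·0 + (-5)·1; 6·0 + (-5)·0 + 7·1) = (6, -5, 7)
w2 = Aw1 = ((-1)·6 + (-3)·(-5) + 6·7; (-3)·6 + (-2)·(-5) + (-5)·7; 6·6 + (-5)·(-5) + 7·7) = (51, -43, 110)
w3 = Aw2 = (738, -617, 1291)
Ratio at component: 1291 / 110 = 11.7364

11.7364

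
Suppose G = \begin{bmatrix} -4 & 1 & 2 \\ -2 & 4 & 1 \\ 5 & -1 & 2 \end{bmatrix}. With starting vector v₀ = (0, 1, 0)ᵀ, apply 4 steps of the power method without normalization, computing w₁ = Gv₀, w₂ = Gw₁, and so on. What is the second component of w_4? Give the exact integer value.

w1 = Gv₀ = ((-4)·0 + 1·1 + 2·0; (-2)·0 + 4·1 + 1·0; 5·0 + (-1)·1 + 2·0) = (1, 4, -1)
w2 = Gw1 = ((-4)·1 + 1·4 + 2·(-1); (-2)·1 + 4·4 + 1·(-1); 5·1 + (-1)·4 + 2·(-1)) = (-2, 13, -1)
w3 = Gw2 = (19, 55, -25)
w4 = Gw3 = (-71, 157, -10)
The requested component of w4 is 157.

157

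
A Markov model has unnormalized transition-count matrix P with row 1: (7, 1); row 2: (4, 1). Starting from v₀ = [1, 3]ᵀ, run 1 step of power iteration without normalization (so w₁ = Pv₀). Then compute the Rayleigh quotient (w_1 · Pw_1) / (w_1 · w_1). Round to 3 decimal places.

w1 = Pv₀ = (7·1 + 1·3; 4·1 + 1·3) = (10, 7)
Pw1 = (77, 47)
w1·Pw1 = 10·77 + 7·47 = 1099; w1·w1 = 10·10 + 7·7 = 149
λ ≈ 1099/149 = 7.376

7.376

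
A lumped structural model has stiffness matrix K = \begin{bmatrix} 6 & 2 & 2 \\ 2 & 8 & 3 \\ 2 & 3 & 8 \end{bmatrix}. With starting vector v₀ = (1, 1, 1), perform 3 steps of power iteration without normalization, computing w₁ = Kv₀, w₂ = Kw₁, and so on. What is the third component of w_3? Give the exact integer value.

w1 = Kv₀ = (10, 13, 13)
w2 = Kw1 = (112, 163, 163)
w3 = Kw2 = (1324, 2017, 2017)
The requested component of w3 is 2017.

2017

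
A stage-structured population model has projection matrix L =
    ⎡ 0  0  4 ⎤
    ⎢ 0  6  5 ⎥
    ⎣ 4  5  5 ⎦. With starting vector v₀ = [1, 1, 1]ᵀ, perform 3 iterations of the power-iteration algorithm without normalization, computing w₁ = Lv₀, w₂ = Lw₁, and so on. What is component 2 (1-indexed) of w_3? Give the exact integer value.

1521

w1 = Lv₀ = (0·1 + 0·1 + 4·1; 0·1 + 6·1 + 5·1; 4·1 + 5·1 + 5·1) = (4, 11, 14)
w2 = Lw1 = (0·4 + 0·11 + 4·14; 0·4 + 6·11 + 5·14; 4·4 + 5·11 + 5·14) = (56, 136, 141)
w3 = Lw2 = (564, 1521, 1609)
The requested component of w3 is 1521.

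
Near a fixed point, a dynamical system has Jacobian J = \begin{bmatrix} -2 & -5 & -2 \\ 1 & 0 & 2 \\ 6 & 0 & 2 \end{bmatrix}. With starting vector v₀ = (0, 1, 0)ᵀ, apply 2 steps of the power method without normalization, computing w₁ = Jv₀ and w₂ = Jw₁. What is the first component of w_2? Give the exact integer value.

10

w1 = Jv₀ = ((-2)·0 + (-5)·1 + (-2)·0; 1·0 + 0·1 + 2·0; 6·0 + 0·1 + 2·0) = (-5, 0, 0)
w2 = Jw1 = ((-2)·(-5) + (-5)·0 + (-2)·0; 1·(-5) + 0·0 + 2·0; 6·(-5) + 0·0 + 2·0) = (10, -5, -30)
The requested component of w2 is 10.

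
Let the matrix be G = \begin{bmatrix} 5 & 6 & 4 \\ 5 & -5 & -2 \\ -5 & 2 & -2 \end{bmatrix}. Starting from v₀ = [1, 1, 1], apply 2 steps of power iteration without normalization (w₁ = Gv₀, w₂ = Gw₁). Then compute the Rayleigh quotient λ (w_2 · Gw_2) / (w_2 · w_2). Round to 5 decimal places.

λ ≈ 0.15990

w1 = Gv₀ = (5·1 + 6·1 + 4·1; 5·1 + (-5)·1 + (-2)·1; (-5)·1 + 2·1 + (-2)·1) = (15, -2, -5)
w2 = Gw1 = (5·15 + 6·(-2) + 4·(-5); 5·15 + (-5)·(-2) + (-2)·(-5); (-5)·15 + 2·(-2) + (-2)·(-5)) = (43, 95, -69)
Gw2 = (509, -122, 113)
w2·Gw2 = 43·509 + 95·(-122) + (-69)·113 = 2500; w2·w2 = 43·43 + 95·95 + (-69)·(-69) = 15635
λ ≈ 2500/15635 = 0.15990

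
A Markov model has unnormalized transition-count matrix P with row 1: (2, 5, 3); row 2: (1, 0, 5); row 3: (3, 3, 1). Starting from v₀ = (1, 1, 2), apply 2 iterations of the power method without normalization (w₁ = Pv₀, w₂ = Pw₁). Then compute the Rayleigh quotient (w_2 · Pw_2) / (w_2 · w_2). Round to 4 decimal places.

w1 = Pv₀ = (13, 11, 8)
w2 = Pw1 = (105, 53, 80)
Pw2 = (715, 505, 554)
w2·Pw2 = 105·715 + 53·505 + 80·554 = 146160; w2·w2 = 105·105 + 53·53 + 80·80 = 20234
λ ≈ 146160/20234 = 7.2235

7.2235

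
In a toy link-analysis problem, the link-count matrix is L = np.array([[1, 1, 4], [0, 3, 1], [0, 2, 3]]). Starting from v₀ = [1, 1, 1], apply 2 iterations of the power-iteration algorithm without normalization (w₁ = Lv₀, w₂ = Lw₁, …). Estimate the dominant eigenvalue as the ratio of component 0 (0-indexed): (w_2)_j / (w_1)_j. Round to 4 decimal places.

w1 = Lv₀ = (6, 4, 5)
w2 = Lw1 = (30, 17, 23)
Ratio at component: 30 / 6 = 5.0000

5.0000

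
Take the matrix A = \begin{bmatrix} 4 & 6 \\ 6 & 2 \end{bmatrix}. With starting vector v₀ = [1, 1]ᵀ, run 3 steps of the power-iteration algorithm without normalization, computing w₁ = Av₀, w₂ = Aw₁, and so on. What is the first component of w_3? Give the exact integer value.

w1 = Av₀ = (4·1 + 6·1; 6·1 + 2·1) = (10, 8)
w2 = Aw1 = (4·10 + 6·8; 6·10 + 2·8) = (88, 76)
w3 = Aw2 = (808, 680)
The requested component of w3 is 808.

808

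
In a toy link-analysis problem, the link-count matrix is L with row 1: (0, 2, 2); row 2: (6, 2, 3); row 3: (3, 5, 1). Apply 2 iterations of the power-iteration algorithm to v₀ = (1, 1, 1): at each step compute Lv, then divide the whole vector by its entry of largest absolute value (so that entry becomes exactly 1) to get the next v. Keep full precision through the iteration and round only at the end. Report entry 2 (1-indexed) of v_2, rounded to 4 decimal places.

Lv0 = (4.00000, 11.00000, 9.00000); divide by 11.00000 → v1 = (0.36364, 1.00000, 0.81818)
Lv1 = (3.63636, 6.63636, 6.90909); divide by 6.90909 → v2 = (0.52632, 0.96053, 1.00000)
Requested entry of v2: 73/76 = 0.9605

0.9605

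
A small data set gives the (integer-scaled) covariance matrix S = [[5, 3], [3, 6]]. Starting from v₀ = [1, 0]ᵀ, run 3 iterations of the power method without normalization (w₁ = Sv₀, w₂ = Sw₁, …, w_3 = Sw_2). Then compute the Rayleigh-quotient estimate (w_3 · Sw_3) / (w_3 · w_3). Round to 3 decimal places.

w1 = Sv₀ = (5·1 + 3·0; 3·1 + 6·0) = (5, 3)
w2 = Sw1 = (5·5 + 3·3; 3·5 + 6·3) = (34, 33)
w3 = Sw2 = (269, 300)
Sw3 = (2245, 2607)
w3·Sw3 = 269·2245 + 300·2607 = 1386005; w3·w3 = 269·269 + 300·300 = 162361
λ ≈ 1386005/162361 = 8.537

λ ≈ 8.537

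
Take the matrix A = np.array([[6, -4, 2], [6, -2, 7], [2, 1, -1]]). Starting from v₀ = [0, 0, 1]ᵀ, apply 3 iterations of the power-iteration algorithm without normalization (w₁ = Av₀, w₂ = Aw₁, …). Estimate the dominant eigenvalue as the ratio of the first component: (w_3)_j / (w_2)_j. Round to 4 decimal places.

2.6667

w1 = Av₀ = (6·0 + (-4)·0 + 2·1; 6·0 + (-2)·0 + 7·1; 2·0 + 1·0 + (-1)·1) = (2, 7, -1)
w2 = Aw1 = (6·2 + (-4)·7 + 2·(-1); 6·2 + (-2)·7 + 7·(-1); 2·2 + 1·7 + (-1)·(-1)) = (-18, -9, 12)
w3 = Aw2 = (-48, -6, -57)
Ratio at component: -48 / -18 = 2.6667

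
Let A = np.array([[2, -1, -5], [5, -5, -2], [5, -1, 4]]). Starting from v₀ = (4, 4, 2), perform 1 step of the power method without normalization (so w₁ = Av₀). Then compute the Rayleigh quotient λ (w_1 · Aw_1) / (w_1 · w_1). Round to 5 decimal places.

w1 = Av₀ = (2·4 + (-1)·4 + (-5)·2; 5·4 + (-5)·4 + (-2)·2; 5·4 + (-1)·4 + 4·2) = (-6, -4, 24)
Aw1 = (-128, -58, 70)
w1·Aw1 = (-6)·(-128) + (-4)·(-58) + 24·70 = 2680; w1·w1 = (-6)·(-6) + (-4)·(-4) + 24·24 = 628
λ ≈ 2680/628 = 4.26752

4.26752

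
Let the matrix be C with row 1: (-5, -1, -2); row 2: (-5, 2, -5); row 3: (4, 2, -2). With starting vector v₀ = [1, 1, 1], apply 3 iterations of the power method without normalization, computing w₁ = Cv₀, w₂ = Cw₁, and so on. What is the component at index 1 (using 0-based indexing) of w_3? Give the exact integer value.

w1 = Cv₀ = (-8, -8, 4)
w2 = Cw1 = (40, 4, -56)
w3 = Cw2 = (-92, 88, 280)
The requested component of w3 is 88.

88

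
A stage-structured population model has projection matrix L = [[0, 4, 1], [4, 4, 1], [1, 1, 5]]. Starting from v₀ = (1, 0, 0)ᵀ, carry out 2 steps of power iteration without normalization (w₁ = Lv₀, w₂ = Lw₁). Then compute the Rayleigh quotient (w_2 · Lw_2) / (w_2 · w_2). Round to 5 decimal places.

w1 = Lv₀ = (0·1 + 4·0 + 1·0; 4·1 + 4·0 + 1·0; 1·1 + 1·0 + 5·0) = (0, 4, 1)
w2 = Lw1 = (0·0 + 4·4 + 1·1; 4·0 + 4·4 + 1·1; 1·0 + 1·4 + 5·1) = (17, 17, 9)
Lw2 = (77, 145, 79)
w2·Lw2 = 17·77 + 17·145 + 9·79 = 4485; w2·w2 = 17·17 + 17·17 + 9·9 = 659
λ ≈ 4485/659 = 6.80577

6.80577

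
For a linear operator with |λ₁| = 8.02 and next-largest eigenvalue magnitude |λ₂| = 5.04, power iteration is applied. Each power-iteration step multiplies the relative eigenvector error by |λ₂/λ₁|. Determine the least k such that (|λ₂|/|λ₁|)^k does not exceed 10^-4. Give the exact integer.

|λ₂/λ₁| = 5.04/8.02 = 0.62843
Need k ≥ ln(10^-4) / ln(0.62843) = -9.2103 / -0.4645 ≈ 19.827
Smallest integer k satisfying the bound: 20

20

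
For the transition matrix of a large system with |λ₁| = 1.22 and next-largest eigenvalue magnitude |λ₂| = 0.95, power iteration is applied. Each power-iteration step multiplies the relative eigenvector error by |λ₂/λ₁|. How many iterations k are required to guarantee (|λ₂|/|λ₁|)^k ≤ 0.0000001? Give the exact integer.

|λ₂/λ₁| = 0.95/1.22 = 0.77869
Need k ≥ ln(0.0000001) / ln(0.77869) = -16.1181 / -0.2501 ≈ 64.435
Smallest integer k satisfying the bound: 65

65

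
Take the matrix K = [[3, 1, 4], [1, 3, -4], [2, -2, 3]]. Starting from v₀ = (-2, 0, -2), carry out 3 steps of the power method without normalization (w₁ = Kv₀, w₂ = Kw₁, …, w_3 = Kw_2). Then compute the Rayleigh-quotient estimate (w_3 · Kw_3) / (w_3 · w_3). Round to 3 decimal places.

λ ≈ 6.483

w1 = Kv₀ = (3·(-2) + 1·0 + 4·(-2); 1·(-2) + 3·0 + (-4)·(-2); 2·(-2) + (-2)·0 + 3·(-2)) = (-14, 6, -10)
w2 = Kw1 = (3·(-14) + 1·6 + 4·(-10); 1·(-14) + 3·6 + (-4)·(-10); 2·(-14) + (-2)·6 + 3·(-10)) = (-76, 44, -70)
w3 = Kw2 = (-464, 336, -450)
Kw3 = (-2856, 2344, -2950)
w3·Kw3 = (-464)·(-2856) + 336·2344 + (-450)·(-2950) = 3440268; w3·w3 = (-464)·(-464) + 336·336 + (-450)·(-450) = 530692
λ ≈ 3440268/530692 = 6.483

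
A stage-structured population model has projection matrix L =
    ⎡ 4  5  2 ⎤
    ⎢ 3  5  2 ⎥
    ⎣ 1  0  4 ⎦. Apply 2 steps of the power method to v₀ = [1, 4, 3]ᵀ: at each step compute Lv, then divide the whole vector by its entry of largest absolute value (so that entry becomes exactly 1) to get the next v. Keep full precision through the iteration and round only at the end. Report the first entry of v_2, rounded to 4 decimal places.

1.0000

Lv0 = (30.00000, 29.00000, 13.00000); divide by 30.00000 → v1 = (1.00000, 0.96667, 0.43333)
Lv1 = (9.70000, 8.70000, 2.73333); divide by 9.70000 → v2 = (1.00000, 0.89691, 0.28179)
Requested entry of v2: 291/291 = 1.0000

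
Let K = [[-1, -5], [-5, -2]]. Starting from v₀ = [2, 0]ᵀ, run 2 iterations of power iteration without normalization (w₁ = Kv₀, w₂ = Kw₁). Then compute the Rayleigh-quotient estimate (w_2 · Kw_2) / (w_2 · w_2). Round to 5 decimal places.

w1 = Kv₀ = ((-1)·2 + (-5)·0; (-5)·2 + (-2)·0) = (-2, -10)
w2 = Kw1 = ((-1)·(-2) + (-5)·(-10); (-5)·(-2) + (-2)·(-10)) = (52, 30)
Kw2 = (-202, -320)
w2·Kw2 = 52·(-202) + 30·(-320) = -20104; w2·w2 = 52·52 + 30·30 = 3604
λ ≈ -20104/3604 = -5.57825

-5.57825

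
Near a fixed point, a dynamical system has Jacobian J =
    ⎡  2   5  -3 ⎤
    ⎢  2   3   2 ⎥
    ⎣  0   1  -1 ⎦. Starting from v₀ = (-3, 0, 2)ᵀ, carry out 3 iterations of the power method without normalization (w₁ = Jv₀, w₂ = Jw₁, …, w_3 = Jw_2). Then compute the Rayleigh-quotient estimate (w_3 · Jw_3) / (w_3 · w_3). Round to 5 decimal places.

w1 = Jv₀ = (2·(-3) + 5·0 + (-3)·2; 2·(-3) + 3·0 + 2·2; 0·(-3) + 1·0 + (-1)·2) = (-12, -2, -2)
w2 = Jw1 = (2·(-12) + 5·(-2) + (-3)·(-2); 2·(-12) + 3·(-2) + 2·(-2); 0·(-12) + 1·(-2) + (-1)·(-2)) = (-28, -34, 0)
w3 = Jw2 = (-226, -158, -34)
Jw3 = (-1140, -994, -124)
w3·Jw3 = (-226)·(-1140) + (-158)·(-994) + (-34)·(-124) = 418908; w3·w3 = (-226)·(-226) + (-158)·(-158) + (-34)·(-34) = 77196
λ ≈ 418908/77196 = 5.42655

λ ≈ 5.42655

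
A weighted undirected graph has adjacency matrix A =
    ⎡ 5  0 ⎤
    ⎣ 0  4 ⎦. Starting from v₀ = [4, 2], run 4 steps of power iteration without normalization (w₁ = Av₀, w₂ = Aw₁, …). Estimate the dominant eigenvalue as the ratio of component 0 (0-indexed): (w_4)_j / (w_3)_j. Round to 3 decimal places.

λ ≈ 5.000

w1 = Av₀ = (5·4 + 0·2; 0·4 + 4·2) = (20, 8)
w2 = Aw1 = (5·20 + 0·8; 0·20 + 4·8) = (100, 32)
w3 = Aw2 = (500, 128)
w4 = Aw3 = (2500, 512)
Ratio at component: 2500 / 500 = 5.000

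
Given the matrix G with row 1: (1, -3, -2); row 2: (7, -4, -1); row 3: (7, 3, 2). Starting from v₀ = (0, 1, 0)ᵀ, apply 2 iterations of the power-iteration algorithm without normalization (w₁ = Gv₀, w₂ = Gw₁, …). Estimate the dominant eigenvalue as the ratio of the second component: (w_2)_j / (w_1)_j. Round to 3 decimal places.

w1 = Gv₀ = (1·0 + (-3)·1 + (-2)·0; 7·0 + (-4)·1 + (-1)·0; 7·0 + 3·1 + 2·0) = (-3, -4, 3)
w2 = Gw1 = (1·(-3) + (-3)·(-4) + (-2)·3; 7·(-3) + (-4)·(-4) + (-1)·3; 7·(-3) + 3·(-4) + 2·3) = (3, -8, -27)
Ratio at component: -8 / -4 = 2.000

2.000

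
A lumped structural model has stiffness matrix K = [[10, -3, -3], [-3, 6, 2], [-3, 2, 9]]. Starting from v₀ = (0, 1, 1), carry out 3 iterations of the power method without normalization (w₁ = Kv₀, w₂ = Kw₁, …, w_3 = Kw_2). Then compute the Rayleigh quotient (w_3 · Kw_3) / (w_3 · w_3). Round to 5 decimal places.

14.08642

w1 = Kv₀ = (10·0 + (-3)·1 + (-3)·1; (-3)·0 + 6·1 + 2·1; (-3)·0 + 2·1 + 9·1) = (-6, 8, 11)
w2 = Kw1 = (10·(-6) + (-3)·8 + (-3)·11; (-3)·(-6) + 6·8 + 2·11; (-3)·(-6) + 2·8 + 9·11) = (-117, 88, 133)
w3 = Kw2 = (-1833, 1145, 1724)
Kw3 = (-26937, 15817, 23305)
w3·Kw3 = (-1833)·(-26937) + 1145·15817 + 1724·23305 = 107663806; w3·w3 = (-1833)·(-1833) + 1145·1145 + 1724·1724 = 7643090
λ ≈ 107663806/7643090 = 14.08642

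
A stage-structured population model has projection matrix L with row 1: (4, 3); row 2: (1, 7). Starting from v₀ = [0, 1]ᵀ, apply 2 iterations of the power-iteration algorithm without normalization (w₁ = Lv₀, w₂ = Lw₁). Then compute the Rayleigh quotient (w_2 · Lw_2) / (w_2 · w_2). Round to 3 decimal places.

λ ≈ 7.948

w1 = Lv₀ = (4·0 + 3·1; 1·0 + 7·1) = (3, 7)
w2 = Lw1 = (4·3 + 3·7; 1·3 + 7·7) = (33, 52)
Lw2 = (288, 397)
w2·Lw2 = 33·288 + 52·397 = 30148; w2·w2 = 33·33 + 52·52 = 3793
λ ≈ 30148/3793 = 7.948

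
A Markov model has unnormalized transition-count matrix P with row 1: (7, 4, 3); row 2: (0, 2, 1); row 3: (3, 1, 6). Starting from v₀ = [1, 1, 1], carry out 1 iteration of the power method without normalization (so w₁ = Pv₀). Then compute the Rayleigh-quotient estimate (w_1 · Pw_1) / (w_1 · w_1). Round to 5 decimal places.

w1 = Pv₀ = (7·1 + 4·1 + 3·1; 0·1 + 2·1 + 1·1; 3·1 + 1·1 + 6·1) = (14, 3, 10)
Pw1 = (140, 16, 105)
w1·Pw1 = 14·140 + 3·16 + 10·105 = 3058; w1·w1 = 14·14 + 3·3 + 10·10 = 305
λ ≈ 3058/305 = 10.02623

10.02623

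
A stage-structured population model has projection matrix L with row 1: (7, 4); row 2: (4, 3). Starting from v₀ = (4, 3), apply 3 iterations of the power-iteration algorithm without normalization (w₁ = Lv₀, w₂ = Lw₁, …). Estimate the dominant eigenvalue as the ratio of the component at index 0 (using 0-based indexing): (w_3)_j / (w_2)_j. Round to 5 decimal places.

w1 = Lv₀ = (7·4 + 4·3; 4·4 + 3·3) = (40, 25)
w2 = Lw1 = (7·40 + 4·25; 4·40 + 3·25) = (380, 235)
w3 = Lw2 = (3600, 2225)
Ratio at component: 3600 / 380 = 9.47368

λ ≈ 9.47368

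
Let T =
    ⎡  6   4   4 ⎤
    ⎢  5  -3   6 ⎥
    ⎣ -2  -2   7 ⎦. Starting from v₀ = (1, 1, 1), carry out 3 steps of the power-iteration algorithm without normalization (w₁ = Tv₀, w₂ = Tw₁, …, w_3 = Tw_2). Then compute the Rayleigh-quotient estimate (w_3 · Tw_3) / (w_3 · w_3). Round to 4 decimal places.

w1 = Tv₀ = (6·1 + 4·1 + 4·1; 5·1 + (-3)·1 + 6·1; (-2)·1 + (-2)·1 + 7·1) = (14, 8, 3)
w2 = Tw1 = (6·14 + 4·8 + 4·3; 5·14 + (-3)·8 + 6·3; (-2)·14 + (-2)·8 + 7·3) = (128, 64, -23)
w3 = Tw2 = (932, 310, -545)
Tw3 = (4652, 460, -6299)
w3·Tw3 = 932·4652 + 310·460 + (-545)·(-6299) = 7911219; w3·w3 = 932·932 + 310·310 + (-545)·(-545) = 1261749
λ ≈ 7911219/1261749 = 6.2700

λ ≈ 6.2700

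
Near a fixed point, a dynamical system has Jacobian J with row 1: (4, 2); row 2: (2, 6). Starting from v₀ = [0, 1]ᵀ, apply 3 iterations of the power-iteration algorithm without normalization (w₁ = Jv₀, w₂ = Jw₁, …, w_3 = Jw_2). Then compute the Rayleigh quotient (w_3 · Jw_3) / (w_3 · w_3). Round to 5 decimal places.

w1 = Jv₀ = (4·0 + 2·1; 2·0 + 6·1) = (2, 6)
w2 = Jw1 = (4·2 + 2·6; 2·2 + 6·6) = (20, 40)
w3 = Jw2 = (160, 280)
Jw3 = (1200, 2000)
w3·Jw3 = 160·1200 + 280·2000 = 752000; w3·w3 = 160·160 + 280·280 = 104000
λ ≈ 752000/104000 = 7.23077

λ ≈ 7.23077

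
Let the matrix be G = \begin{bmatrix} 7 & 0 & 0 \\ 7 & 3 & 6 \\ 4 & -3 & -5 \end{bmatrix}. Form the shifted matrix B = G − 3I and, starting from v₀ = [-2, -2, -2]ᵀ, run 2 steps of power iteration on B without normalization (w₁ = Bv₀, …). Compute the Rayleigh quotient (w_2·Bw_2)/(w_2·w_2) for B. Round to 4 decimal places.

-5.5354

B = G − 3I has rows (4, 0, 0); (7, 0, 6); (4, -3, -8)
w1 = Bv₀ = (-8, -26, 14)
w2 = Bw1 = (-32, 28, -66)
Bw2 = (-128, -620, 316)
w2·Bw2 = -34120; w2·w2 = 6164; μ ≈ -34120/6164 = -5.5354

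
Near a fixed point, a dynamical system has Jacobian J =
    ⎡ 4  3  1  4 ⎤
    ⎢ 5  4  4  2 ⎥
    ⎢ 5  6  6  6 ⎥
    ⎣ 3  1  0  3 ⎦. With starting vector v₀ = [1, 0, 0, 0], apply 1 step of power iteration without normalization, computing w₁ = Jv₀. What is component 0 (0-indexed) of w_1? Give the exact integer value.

w1 = Jv₀ = (4·1 + 3·0 + 1·0 + 4·0; 5·1 + 4·0 + 4·0 + 2·0; 5·1 + 6·0 + 6·0 + 6·0; 3·1 + 1·0 + 0·0 + 3·0) = (4, 5, 5, 3)
The requested component of w1 is 4.

4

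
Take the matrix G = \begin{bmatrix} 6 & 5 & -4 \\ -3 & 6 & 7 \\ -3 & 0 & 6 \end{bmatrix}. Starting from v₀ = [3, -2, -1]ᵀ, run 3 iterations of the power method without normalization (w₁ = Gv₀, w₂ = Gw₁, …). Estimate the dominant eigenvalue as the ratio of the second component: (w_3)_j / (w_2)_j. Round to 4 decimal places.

w1 = Gv₀ = (6·3 + 5·(-2) + (-4)·(-1); (-3)·3 + 6·(-2) + 7·(-1); (-3)·3 + 0·(-2) + 6·(-1)) = (12, -28, -15)
w2 = Gw1 = (6·12 + 5·(-28) + (-4)·(-15); (-3)·12 + 6·(-28) + 7·(-15); (-3)·12 + 0·(-28) + 6·(-15)) = (-8, -309, -126)
w3 = Gw2 = (-1089, -2712, -732)
Ratio at component: -2712 / -309 = 8.7767

8.7767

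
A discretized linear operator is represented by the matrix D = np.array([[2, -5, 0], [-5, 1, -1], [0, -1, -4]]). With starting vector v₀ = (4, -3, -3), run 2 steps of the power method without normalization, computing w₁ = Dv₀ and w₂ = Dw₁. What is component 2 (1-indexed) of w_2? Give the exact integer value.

-150

w1 = Dv₀ = (23, -20, 15)
w2 = Dw1 = (146, -150, -40)
The requested component of w2 is -150.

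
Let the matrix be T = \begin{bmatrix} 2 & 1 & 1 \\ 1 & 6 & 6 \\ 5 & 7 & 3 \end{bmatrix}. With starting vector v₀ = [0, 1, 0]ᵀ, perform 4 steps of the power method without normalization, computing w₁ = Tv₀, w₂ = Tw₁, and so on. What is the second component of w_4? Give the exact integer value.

w1 = Tv₀ = (2·0 + 1·1 + 1·0; 1·0 + 6·1 + 6·0; 5·0 + 7·1 + 3·0) = (1, 6, 7)
w2 = Tw1 = (2·1 + 1·6 + 1·7; 1·1 + 6·6 + 6·7; 5·1 + 7·6 + 3·7) = (15, 79, 68)
w3 = Tw2 = (177, 897, 832)
w4 = Tw3 = (2083, 10551, 9660)
The requested component of w4 is 10551.

10551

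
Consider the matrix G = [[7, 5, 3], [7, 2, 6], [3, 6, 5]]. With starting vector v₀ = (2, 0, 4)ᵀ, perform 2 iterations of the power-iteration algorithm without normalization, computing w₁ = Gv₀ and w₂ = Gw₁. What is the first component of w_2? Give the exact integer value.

w1 = Gv₀ = (7·2 + 5·0 + 3·4; 7·2 + 2·0 + 6·4; 3·2 + 6·0 + 5·4) = (26, 38, 26)
w2 = Gw1 = (7·26 + 5·38 + 3·26; 7·26 + 2·38 + 6·26; 3·26 + 6·38 + 5·26) = (450, 414, 436)
The requested component of w2 is 450.

450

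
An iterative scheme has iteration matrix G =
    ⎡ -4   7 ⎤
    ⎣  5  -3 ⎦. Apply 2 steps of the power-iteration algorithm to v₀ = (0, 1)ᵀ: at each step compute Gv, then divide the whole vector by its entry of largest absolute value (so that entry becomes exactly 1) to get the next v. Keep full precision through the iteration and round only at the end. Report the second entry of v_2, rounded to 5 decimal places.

-0.89796

Gv0 = (7.000000, -3.000000); divide by 7.000000 → v1 = (1.000000, -0.428571)
Gv1 = (-7.000000, 6.285714); divide by -7.000000 → v2 = (1.000000, -0.897959)
Requested entry of v2: 44/-49 = -0.89796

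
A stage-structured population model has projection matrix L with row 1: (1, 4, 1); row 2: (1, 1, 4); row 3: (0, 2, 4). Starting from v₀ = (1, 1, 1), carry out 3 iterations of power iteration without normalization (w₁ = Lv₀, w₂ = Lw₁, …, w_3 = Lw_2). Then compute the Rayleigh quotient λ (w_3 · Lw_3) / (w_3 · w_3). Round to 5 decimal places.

6.00000

w1 = Lv₀ = (6, 6, 6)
w2 = Lw1 = (36, 36, 36)
w3 = Lw2 = (216, 216, 216)
Lw3 = (1296, 1296, 1296)
w3·Lw3 = 216·1296 + 216·1296 + 216·1296 = 839808; w3·w3 = 216·216 + 216·216 + 216·216 = 139968
λ ≈ 839808/139968 = 6.00000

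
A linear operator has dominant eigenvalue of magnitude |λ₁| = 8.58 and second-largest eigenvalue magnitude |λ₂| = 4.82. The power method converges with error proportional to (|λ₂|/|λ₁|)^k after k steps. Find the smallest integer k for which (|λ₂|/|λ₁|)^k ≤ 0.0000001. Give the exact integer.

|λ₂/λ₁| = 4.82/8.58 = 0.56177
Need k ≥ ln(0.0000001) / ln(0.56177) = -16.1181 / -0.5767 ≈ 27.951
Smallest integer k satisfying the bound: 28

28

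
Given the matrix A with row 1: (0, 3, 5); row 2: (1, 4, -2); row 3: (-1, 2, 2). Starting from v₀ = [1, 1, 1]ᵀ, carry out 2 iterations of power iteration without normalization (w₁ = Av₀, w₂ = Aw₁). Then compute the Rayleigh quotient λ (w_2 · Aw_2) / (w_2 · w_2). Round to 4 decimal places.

w1 = Av₀ = (8, 3, 3)
w2 = Aw1 = (24, 14, 4)
Aw2 = (62, 72, 12)
w2·Aw2 = 24·62 + 14·72 + 4·12 = 2544; w2·w2 = 24·24 + 14·14 + 4·4 = 788
λ ≈ 2544/788 = 3.2284

λ ≈ 3.2284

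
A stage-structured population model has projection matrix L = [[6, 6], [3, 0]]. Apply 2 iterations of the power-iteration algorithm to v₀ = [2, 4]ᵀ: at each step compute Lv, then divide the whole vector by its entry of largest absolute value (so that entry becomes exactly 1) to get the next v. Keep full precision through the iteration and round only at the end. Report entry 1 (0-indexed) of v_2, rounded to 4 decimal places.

Lv0 = (36.00000, 6.00000); divide by 36.00000 → v1 = (1.00000, 0.16667)
Lv1 = (7.00000, 3.00000); divide by 7.00000 → v2 = (1.00000, 0.42857)
Requested entry of v2: 108/252 = 0.4286

0.4286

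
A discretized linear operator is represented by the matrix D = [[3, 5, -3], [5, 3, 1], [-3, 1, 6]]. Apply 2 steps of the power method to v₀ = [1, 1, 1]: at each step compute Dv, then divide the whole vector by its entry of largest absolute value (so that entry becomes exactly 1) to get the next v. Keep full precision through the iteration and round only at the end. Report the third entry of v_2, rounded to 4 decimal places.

Dv0 = (5.00000, 9.00000, 4.00000); divide by 9.00000 → v1 = (0.55556, 1.00000, 0.44444)
Dv1 = (5.33333, 6.22222, 2.00000); divide by 6.22222 → v2 = (0.85714, 1.00000, 0.32143)
Requested entry of v2: 18/56 = 0.3214

0.3214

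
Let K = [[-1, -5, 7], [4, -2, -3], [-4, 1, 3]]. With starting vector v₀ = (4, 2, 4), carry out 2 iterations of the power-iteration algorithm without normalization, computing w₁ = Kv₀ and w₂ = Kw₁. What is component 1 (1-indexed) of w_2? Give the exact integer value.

w1 = Kv₀ = ((-1)·4 + (-5)·2 + 7·4; 4·4 + (-2)·2 + (-3)·4; (-4)·4 + 1·2 + 3·4) = (14, 0, -2)
w2 = Kw1 = ((-1)·14 + (-5)·0 + 7·(-2); 4·14 + (-2)·0 + (-3)·(-2); (-4)·14 + 1·0 + 3·(-2)) = (-28, 62, -62)
The requested component of w2 is -28.

-28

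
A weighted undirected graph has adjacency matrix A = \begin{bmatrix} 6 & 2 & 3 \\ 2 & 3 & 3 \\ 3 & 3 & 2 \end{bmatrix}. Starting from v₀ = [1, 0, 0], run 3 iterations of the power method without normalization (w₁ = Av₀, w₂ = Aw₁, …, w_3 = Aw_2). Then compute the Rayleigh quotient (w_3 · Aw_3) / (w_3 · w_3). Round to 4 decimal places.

w1 = Av₀ = (6·1 + 2·0 + 3·0; 2·1 + 3·0 + 3·0; 3·1 + 3·0 + 2·0) = (6, 2, 3)
w2 = Aw1 = (6·6 + 2·2 + 3·3; 2·6 + 3·2 + 3·3; 3·6 + 3·2 + 2·3) = (49, 27, 30)
w3 = Aw2 = (438, 269, 288)
Aw3 = (4030, 2547, 2697)
w3·Aw3 = 438·4030 + 269·2547 + 288·2697 = 3227019; w3·w3 = 438·438 + 269·269 + 288·288 = 347149
λ ≈ 3227019/347149 = 9.2958

λ ≈ 9.2958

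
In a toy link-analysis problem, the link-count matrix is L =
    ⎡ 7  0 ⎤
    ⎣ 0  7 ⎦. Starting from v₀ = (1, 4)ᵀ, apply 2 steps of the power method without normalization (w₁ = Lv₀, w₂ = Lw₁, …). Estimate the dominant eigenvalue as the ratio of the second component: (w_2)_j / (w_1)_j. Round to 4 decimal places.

w1 = Lv₀ = (7, 28)
w2 = Lw1 = (49, 196)
Ratio at component: 196 / 28 = 7.0000

λ ≈ 7.0000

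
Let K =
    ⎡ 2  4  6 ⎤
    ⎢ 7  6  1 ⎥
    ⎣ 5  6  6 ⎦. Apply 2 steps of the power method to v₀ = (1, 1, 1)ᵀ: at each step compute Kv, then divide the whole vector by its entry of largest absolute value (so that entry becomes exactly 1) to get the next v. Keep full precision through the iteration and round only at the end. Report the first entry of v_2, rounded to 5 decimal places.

0.73984

Kv0 = (12.000000, 14.000000, 17.000000); divide by 17.000000 → v1 = (0.705882, 0.823529, 1.000000)
Kv1 = (10.705882, 10.882353, 14.470588); divide by 14.470588 → v2 = (0.739837, 0.752033, 1.000000)
Requested entry of v2: 182/246 = 0.73984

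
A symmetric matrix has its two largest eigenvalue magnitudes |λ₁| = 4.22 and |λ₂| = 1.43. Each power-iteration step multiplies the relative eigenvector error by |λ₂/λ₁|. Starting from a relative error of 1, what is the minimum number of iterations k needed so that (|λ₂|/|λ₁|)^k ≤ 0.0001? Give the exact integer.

|λ₂/λ₁| = 1.43/4.22 = 0.33886
Need k ≥ ln(0.0001) / ln(0.33886) = -9.2103 / -1.0822 ≈ 8.511
Smallest integer k satisfying the bound: 9

9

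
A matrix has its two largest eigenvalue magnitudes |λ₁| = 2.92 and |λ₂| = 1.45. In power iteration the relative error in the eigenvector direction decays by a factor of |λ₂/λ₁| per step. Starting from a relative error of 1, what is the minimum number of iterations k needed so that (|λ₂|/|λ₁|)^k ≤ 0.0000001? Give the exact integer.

|λ₂/λ₁| = 1.45/2.92 = 0.49658
Need k ≥ ln(0.0000001) / ln(0.49658) = -16.1181 / -0.7000 ≈ 23.025
Smallest integer k satisfying the bound: 24

24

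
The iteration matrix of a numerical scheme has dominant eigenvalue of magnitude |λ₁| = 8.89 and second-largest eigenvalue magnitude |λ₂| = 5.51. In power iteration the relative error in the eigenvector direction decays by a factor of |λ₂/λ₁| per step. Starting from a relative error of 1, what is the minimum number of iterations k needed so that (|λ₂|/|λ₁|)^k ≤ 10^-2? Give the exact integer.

10

|λ₂/λ₁| = 5.51/8.89 = 0.61980
Need k ≥ ln(10^-2) / ln(0.61980) = -4.6052 / -0.4784 ≈ 9.627
Smallest integer k satisfying the bound: 10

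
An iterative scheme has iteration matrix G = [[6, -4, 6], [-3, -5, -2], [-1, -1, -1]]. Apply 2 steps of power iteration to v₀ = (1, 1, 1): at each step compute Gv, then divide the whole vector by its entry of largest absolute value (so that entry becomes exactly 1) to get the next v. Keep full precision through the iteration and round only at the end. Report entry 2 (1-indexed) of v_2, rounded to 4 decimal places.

Gv0 = (8.00000, -10.00000, -3.00000); divide by -10.00000 → v1 = (-0.80000, 1.00000, 0.30000)
Gv1 = (-7.00000, -3.20000, -0.50000); divide by -7.00000 → v2 = (1.00000, 0.45714, 0.07143)
Requested entry of v2: 32/70 = 0.4571

0.4571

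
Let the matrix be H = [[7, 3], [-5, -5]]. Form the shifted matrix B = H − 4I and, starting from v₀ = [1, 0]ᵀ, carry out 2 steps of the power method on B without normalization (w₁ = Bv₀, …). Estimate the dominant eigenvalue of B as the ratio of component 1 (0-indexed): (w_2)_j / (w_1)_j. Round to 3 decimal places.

B = H − 4I has rows (3, 3); (-5, -9)
w1 = Bv₀ = (3·1 + 3·0; (-5)·1 + (-9)·0) = (3, -5)
w2 = Bw1 = (3·3 + 3·(-5); (-5)·3 + (-9)·(-5)) = (-6, 30)
Ratio: 30/-5 = -6.000

-6.000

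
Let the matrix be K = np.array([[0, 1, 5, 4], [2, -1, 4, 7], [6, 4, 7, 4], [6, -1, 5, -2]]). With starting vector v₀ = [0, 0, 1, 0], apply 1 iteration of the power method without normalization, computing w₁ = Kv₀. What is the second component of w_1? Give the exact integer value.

w1 = Kv₀ = (0·0 + 1·0 + 5·1 + 4·0; 2·0 + (-1)·0 + 4·1 + 7·0; 6·0 + 4·0 + 7·1 + 4·0; 6·0 + (-1)·0 + 5·1 + (-2)·0) = (5, 4, 7, 5)
The requested component of w1 is 4.

4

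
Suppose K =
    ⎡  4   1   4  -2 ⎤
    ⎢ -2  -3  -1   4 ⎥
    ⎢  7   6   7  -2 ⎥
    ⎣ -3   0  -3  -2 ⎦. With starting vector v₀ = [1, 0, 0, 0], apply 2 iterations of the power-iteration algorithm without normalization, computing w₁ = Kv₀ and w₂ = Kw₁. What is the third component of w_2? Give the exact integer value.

w1 = Kv₀ = (4, -2, 7, -3)
w2 = Kw1 = (48, -21, 71, -27)
The requested component of w2 is 71.

71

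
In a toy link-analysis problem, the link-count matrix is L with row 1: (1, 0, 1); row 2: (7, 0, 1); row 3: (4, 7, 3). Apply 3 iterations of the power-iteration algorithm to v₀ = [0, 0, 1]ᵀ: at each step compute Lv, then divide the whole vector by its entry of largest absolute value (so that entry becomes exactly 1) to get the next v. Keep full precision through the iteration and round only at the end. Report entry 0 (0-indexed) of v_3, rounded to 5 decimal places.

Lv0 = (1.000000, 1.000000, 3.000000); divide by 3.000000 → v1 = (0.333333, 0.333333, 1.000000)
Lv1 = (1.333333, 3.333333, 6.666667); divide by 6.666667 → v2 = (0.200000, 0.500000, 1.000000)
Lv2 = (1.200000, 2.400000, 7.300000); divide by 7.300000 → v3 = (0.164384, 0.328767, 1.000000)
Requested entry of v3: 24/146 = 0.16438

0.16438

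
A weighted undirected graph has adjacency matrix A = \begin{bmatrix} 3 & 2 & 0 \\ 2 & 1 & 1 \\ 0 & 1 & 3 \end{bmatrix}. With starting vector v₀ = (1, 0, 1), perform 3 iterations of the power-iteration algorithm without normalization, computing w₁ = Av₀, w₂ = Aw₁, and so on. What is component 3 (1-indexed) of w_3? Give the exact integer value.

48

w1 = Av₀ = (3·1 + 2·0 + 0·1; 2·1 + 1·0 + 1·1; 0·1 + 1·0 + 3·1) = (3, 3, 3)
w2 = Aw1 = (3·3 + 2·3 + 0·3; 2·3 + 1·3 + 1·3; 0·3 + 1·3 + 3·3) = (15, 12, 12)
w3 = Aw2 = (69, 54, 48)
The requested component of w3 is 48.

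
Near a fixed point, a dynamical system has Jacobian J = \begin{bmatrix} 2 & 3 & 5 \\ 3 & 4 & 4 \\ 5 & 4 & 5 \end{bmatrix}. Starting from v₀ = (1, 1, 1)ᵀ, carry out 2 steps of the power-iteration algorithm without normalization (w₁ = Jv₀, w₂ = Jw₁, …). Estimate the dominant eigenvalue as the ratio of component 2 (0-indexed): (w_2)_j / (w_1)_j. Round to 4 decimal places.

11.7143

w1 = Jv₀ = (10, 11, 14)
w2 = Jw1 = (123, 130, 164)
Ratio at component: 164 / 14 = 11.7143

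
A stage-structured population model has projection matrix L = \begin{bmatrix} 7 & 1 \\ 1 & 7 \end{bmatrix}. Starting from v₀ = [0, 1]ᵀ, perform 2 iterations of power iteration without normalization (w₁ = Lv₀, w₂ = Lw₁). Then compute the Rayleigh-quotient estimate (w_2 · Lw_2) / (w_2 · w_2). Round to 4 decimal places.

w1 = Lv₀ = (1, 7)
w2 = Lw1 = (14, 50)
Lw2 = (148, 364)
w2·Lw2 = 14·148 + 50·364 = 20272; w2·w2 = 14·14 + 50·50 = 2696
λ ≈ 20272/2696 = 7.5193

λ ≈ 7.5193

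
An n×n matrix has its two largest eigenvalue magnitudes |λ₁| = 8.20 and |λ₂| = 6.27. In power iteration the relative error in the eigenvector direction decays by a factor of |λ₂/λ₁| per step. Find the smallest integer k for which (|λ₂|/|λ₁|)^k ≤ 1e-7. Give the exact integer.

|λ₂/λ₁| = 6.27/8.20 = 0.76463
Need k ≥ ln(1e-7) / ln(0.76463) = -16.1181 / -0.2684 ≈ 60.062
Smallest integer k satisfying the bound: 61

61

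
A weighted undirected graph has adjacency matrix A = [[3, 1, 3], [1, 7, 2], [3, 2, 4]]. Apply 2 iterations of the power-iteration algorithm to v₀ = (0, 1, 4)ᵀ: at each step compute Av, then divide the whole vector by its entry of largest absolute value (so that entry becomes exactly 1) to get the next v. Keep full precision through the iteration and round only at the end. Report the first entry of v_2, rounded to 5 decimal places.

0.70130

Av0 = (13.000000, 15.000000, 18.000000); divide by 18.000000 → v1 = (0.722222, 0.833333, 1.000000)
Av1 = (6.000000, 8.555556, 7.833333); divide by 8.555556 → v2 = (0.701299, 1.000000, 0.915584)
Requested entry of v2: 108/154 = 0.70130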